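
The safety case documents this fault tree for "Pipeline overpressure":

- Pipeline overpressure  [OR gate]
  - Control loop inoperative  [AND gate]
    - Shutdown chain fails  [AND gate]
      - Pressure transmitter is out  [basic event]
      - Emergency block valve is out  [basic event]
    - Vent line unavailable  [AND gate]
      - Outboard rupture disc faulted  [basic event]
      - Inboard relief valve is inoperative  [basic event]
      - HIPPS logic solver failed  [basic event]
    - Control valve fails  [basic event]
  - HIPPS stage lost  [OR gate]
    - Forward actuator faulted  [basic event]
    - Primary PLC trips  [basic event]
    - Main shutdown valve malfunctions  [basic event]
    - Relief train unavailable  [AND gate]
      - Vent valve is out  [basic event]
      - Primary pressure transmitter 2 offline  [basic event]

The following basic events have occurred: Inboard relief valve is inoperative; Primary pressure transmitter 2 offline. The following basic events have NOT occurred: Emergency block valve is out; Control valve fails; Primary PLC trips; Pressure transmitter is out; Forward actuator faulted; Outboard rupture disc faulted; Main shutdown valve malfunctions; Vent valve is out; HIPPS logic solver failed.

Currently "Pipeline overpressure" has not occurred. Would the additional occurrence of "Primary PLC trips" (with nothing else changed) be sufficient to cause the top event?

Yes

Counterfactual: set "Primary PLC trips" to occurred.
Shutdown chain fails [AND]: Pressure transmitter is out=not, Emergency block valve is out=not → not all inputs occur → does not occur.
Vent line unavailable [AND]: Outboard rupture disc faulted=not, Inboard relief valve is inoperative=occurs, HIPPS logic solver failed=not → not all inputs occur → does not occur.
Control loop inoperative [AND]: Shutdown chain fails=not, Vent line unavailable=not, Control valve fails=not → not all inputs occur → does not occur.
Relief train unavailable [AND]: Vent valve is out=not, Primary pressure transmitter 2 offline=occurs → not all inputs occur → does not occur.
HIPPS stage lost [OR]: Forward actuator faulted=not, Primary PLC trips=occurs, Main shutdown valve malfunctions=not, Relief train unavailable=not → at least one input occurs → occurs.
Pipeline overpressure [OR]: Control loop inoperative=not, HIPPS stage lost=occurs → at least one input occurs → occurs.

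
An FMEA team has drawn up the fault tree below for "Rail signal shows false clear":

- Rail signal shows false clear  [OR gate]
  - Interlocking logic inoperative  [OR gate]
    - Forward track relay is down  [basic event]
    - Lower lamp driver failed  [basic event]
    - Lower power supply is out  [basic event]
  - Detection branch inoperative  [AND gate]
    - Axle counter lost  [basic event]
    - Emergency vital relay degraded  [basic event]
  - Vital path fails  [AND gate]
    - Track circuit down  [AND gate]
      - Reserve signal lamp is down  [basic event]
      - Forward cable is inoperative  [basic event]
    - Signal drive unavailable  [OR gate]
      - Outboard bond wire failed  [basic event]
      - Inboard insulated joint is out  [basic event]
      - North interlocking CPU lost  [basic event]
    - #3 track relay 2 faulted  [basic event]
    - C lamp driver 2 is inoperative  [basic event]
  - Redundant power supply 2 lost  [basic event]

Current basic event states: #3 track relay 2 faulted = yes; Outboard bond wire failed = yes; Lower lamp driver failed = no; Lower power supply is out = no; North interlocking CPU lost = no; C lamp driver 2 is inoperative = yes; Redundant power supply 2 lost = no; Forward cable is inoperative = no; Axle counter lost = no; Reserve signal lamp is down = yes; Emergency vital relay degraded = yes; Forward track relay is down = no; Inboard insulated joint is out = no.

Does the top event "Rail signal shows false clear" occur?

No

Interlocking logic inoperative [OR]: Forward track relay is down=not, Lower lamp driver failed=not, Lower power supply is out=not → no input occurs → does not occur.
Detection branch inoperative [AND]: Axle counter lost=not, Emergency vital relay degraded=occurs → not all inputs occur → does not occur.
Track circuit down [AND]: Reserve signal lamp is down=occurs, Forward cable is inoperative=not → not all inputs occur → does not occur.
Signal drive unavailable [OR]: Outboard bond wire failed=occurs, Inboard insulated joint is out=not, North interlocking CPU lost=not → at least one input occurs → occurs.
Vital path fails [AND]: Track circuit down=not, Signal drive unavailable=occurs, #3 track relay 2 faulted=occurs, C lamp driver 2 is inoperative=occurs → not all inputs occur → does not occur.
Rail signal shows false clear [OR]: Interlocking logic inoperative=not, Detection branch inoperative=not, Vital path fails=not, Redundant power supply 2 lost=not → no input occurs → does not occur.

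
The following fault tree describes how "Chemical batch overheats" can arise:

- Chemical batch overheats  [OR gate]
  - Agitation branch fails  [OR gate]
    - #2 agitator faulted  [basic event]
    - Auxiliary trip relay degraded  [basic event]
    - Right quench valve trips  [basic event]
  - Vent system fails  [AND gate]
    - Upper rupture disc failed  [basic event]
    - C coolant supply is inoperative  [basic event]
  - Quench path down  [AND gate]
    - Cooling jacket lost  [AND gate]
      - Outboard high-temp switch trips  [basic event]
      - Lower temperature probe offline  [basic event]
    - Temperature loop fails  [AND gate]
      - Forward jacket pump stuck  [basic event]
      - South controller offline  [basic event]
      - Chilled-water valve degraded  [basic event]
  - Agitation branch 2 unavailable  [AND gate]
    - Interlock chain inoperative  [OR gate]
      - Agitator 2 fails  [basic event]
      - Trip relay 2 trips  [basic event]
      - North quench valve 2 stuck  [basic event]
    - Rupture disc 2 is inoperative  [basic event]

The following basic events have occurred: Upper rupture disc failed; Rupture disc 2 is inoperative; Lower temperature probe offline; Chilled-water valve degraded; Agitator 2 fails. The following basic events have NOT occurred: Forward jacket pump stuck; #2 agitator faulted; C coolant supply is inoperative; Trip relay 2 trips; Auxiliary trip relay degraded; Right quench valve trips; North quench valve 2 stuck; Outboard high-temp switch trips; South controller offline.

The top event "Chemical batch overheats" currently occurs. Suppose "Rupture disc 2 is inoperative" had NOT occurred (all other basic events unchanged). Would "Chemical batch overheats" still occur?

Counterfactual: set "Rupture disc 2 is inoperative" to not occurred.
Agitation branch fails [OR]: #2 agitator faulted=not, Auxiliary trip relay degraded=not, Right quench valve trips=not → no input occurs → does not occur.
Vent system fails [AND]: Upper rupture disc failed=occurs, C coolant supply is inoperative=not → not all inputs occur → does not occur.
Cooling jacket lost [AND]: Outboard high-temp switch trips=not, Lower temperature probe offline=occurs → not all inputs occur → does not occur.
Temperature loop fails [AND]: Forward jacket pump stuck=not, South controller offline=not, Chilled-water valve degraded=occurs → not all inputs occur → does not occur.
Quench path down [AND]: Cooling jacket lost=not, Temperature loop fails=not → not all inputs occur → does not occur.
Interlock chain inoperative [OR]: Agitator 2 fails=occurs, Trip relay 2 trips=not, North quench valve 2 stuck=not → at least one input occurs → occurs.
Agitation branch 2 unavailable [AND]: Interlock chain inoperative=occurs, Rupture disc 2 is inoperative=not → not all inputs occur → does not occur.
Chemical batch overheats [OR]: Agitation branch fails=not, Vent system fails=not, Quench path down=not, Agitation branch 2 unavailable=not → no input occurs → does not occur.

No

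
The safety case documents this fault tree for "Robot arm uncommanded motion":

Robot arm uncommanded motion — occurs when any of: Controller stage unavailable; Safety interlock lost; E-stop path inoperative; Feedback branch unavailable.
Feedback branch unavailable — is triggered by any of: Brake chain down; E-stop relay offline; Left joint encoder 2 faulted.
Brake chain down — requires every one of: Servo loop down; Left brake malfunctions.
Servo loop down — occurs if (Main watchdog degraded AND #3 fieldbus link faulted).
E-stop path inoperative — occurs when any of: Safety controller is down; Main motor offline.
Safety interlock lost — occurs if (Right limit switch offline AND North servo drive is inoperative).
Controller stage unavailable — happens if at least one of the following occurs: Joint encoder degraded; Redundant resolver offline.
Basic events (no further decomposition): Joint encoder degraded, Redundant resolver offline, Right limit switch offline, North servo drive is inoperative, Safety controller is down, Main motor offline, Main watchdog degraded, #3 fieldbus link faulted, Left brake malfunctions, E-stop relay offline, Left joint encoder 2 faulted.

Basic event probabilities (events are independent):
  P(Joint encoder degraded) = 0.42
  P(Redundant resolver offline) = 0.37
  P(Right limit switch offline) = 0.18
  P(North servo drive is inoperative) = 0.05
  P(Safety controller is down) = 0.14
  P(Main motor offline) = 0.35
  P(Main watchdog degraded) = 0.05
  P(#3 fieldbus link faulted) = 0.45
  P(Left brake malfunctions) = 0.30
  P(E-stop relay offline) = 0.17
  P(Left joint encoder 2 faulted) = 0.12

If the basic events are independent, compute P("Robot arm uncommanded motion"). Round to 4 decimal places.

0.8532

P(Controller stage unavailable) [OR] = 1 − (1−0.42) × (1−0.37) = 0.634600
P(Safety interlock lost) [AND] = 0.18 × 0.05 = 0.009000
P(E-stop path inoperative) [OR] = 1 − (1−0.14) × (1−0.35) = 0.441000
P(Servo loop down) [AND] = 0.05 × 0.45 = 0.022500
P(Brake chain down) [AND] = 0.022500 × 0.30 = 0.006750
P(Feedback branch unavailable) [OR] = 1 − (1−0.006750) × (1−0.17) × (1−0.12) = 0.274530
P(Robot arm uncommanded motion) [OR] = 1 − (1−0.634600) × (1−0.009000) × (1−0.441000) × (1−0.274530) = 0.853150
Rounded to 4 decimal places: P(Robot arm uncommanded motion) ≈ 0.8532.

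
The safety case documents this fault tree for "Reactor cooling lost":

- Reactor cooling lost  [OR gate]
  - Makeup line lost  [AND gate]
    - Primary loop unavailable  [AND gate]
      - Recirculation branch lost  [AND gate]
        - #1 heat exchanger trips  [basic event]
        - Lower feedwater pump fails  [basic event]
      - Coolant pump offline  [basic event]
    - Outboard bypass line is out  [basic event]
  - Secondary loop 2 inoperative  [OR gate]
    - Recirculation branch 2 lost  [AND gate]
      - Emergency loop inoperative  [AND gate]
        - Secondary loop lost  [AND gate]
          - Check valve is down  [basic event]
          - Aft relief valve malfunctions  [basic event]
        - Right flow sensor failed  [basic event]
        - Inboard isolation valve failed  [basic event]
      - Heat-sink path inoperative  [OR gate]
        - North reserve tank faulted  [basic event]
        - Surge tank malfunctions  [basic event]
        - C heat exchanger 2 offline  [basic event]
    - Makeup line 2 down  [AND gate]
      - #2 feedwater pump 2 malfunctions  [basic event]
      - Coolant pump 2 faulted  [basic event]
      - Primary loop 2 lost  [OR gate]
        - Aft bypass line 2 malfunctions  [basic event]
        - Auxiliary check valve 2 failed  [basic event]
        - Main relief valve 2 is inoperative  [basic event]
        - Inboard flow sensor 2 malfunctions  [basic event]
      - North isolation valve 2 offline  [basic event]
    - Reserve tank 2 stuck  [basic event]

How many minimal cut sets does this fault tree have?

Recirculation branch lost [AND]: one cut set from each child combined → 1 × 1 = 1 cut set(s).
Primary loop unavailable [AND]: one cut set from each child combined → 1 × 1 = 1 cut set(s).
Makeup line lost [AND]: one cut set from each child combined → 1 × 1 = 1 cut set(s).
Secondary loop lost [AND]: one cut set from each child combined → 1 × 1 = 1 cut set(s).
Emergency loop inoperative [AND]: one cut set from each child combined → 1 × 1 × 1 = 1 cut set(s).
Heat-sink path inoperative [OR]: union of children's cut sets → 3 cut set(s).
Recirculation branch 2 lost [AND]: one cut set from each child combined → 1 × 3 = 3 cut set(s).
Primary loop 2 lost [OR]: union of children's cut sets → 4 cut set(s).
Makeup line 2 down [AND]: one cut set from each child combined → 1 × 1 × 4 × 1 = 4 cut set(s).
Secondary loop 2 inoperative [OR]: union of children's cut sets → 8 cut set(s).
Reactor cooling lost [OR]: union of children's cut sets → 9 cut set(s).
Minimal cut sets: {#1 heat exchanger trips, Coolant pump offline, Lower feedwater pump fails, Outboard bypass line is out}; {Aft relief valve malfunctions, Check valve is down, Inboard isolation valve failed, North reserve tank faulted, Right flow sensor failed}; {Aft relief valve malfunctions, Check valve is down, Inboard isolation valve failed, Right flow sensor failed, Surge tank malfunctions}; {Aft relief valve malfunctions, C heat exchanger 2 offline, Check valve is down, Inboard isolation valve failed, Right flow sensor failed}; {#2 feedwater pump 2 malfunctions, Aft bypass line 2 malfunctions, Coolant pump 2 faulted, North isolation valve 2 offline}; {#2 feedwater pump 2 malfunctions, Auxiliary check valve 2 failed, Coolant pump 2 faulted, North isolation valve 2 offline}; {#2 feedwater pump 2 malfunctions, Coolant pump 2 faulted, Main relief valve 2 is inoperative, North isolation valve 2 offline}; {#2 feedwater pump 2 malfunctions, Coolant pump 2 faulted, Inboard flow sensor 2 malfunctions, North isolation valve 2 offline}; {Reserve tank 2 stuck}.

9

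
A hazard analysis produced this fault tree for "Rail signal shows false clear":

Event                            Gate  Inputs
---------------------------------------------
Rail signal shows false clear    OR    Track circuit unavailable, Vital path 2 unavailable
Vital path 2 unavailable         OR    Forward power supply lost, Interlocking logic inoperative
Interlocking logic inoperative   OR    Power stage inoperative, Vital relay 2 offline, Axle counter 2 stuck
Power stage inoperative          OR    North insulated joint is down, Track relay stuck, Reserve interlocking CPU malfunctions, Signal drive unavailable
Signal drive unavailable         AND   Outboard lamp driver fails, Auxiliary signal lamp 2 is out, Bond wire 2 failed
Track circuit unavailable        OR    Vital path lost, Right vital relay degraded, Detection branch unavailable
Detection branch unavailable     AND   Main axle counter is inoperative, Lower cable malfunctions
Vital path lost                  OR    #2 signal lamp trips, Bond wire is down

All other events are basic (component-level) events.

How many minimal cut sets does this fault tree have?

11

Vital path lost [OR]: union of children's cut sets → 2 cut set(s).
Detection branch unavailable [AND]: one cut set from each child combined → 1 × 1 = 1 cut set(s).
Track circuit unavailable [OR]: union of children's cut sets → 4 cut set(s).
Signal drive unavailable [AND]: one cut set from each child combined → 1 × 1 × 1 = 1 cut set(s).
Power stage inoperative [OR]: union of children's cut sets → 4 cut set(s).
Interlocking logic inoperative [OR]: union of children's cut sets → 6 cut set(s).
Vital path 2 unavailable [OR]: union of children's cut sets → 7 cut set(s).
Rail signal shows false clear [OR]: union of children's cut sets → 11 cut set(s).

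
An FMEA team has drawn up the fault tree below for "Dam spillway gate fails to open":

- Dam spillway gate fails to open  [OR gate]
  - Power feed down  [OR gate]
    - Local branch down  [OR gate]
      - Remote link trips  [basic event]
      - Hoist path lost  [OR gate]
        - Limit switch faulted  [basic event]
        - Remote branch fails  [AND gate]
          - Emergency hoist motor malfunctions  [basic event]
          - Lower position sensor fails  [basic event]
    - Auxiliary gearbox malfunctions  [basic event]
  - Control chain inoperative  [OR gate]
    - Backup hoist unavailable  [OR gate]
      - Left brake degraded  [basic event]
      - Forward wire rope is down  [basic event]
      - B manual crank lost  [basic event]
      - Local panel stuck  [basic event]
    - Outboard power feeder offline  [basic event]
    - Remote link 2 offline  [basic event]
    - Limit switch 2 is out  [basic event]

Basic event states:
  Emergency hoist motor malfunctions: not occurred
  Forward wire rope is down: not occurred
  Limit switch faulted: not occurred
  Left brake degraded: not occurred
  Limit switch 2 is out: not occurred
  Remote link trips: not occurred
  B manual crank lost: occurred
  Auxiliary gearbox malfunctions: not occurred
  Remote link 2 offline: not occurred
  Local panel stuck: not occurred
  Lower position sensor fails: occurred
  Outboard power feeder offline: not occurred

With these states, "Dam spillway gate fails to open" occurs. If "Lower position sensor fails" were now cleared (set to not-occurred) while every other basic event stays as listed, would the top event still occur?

Yes

Counterfactual: set "Lower position sensor fails" to not occurred.
Remote branch fails [AND]: Emergency hoist motor malfunctions=not, Lower position sensor fails=not → not all inputs occur → does not occur.
Hoist path lost [OR]: Limit switch faulted=not, Remote branch fails=not → no input occurs → does not occur.
Local branch down [OR]: Remote link trips=not, Hoist path lost=not → no input occurs → does not occur.
Power feed down [OR]: Local branch down=not, Auxiliary gearbox malfunctions=not → no input occurs → does not occur.
Backup hoist unavailable [OR]: Left brake degraded=not, Forward wire rope is down=not, B manual crank lost=occurs, Local panel stuck=not → at least one input occurs → occurs.
Control chain inoperative [OR]: Backup hoist unavailable=occurs, Outboard power feeder offline=not, Remote link 2 offline=not, Limit switch 2 is out=not → at least one input occurs → occurs.
Dam spillway gate fails to open [OR]: Power feed down=not, Control chain inoperative=occurs → at least one input occurs → occurs.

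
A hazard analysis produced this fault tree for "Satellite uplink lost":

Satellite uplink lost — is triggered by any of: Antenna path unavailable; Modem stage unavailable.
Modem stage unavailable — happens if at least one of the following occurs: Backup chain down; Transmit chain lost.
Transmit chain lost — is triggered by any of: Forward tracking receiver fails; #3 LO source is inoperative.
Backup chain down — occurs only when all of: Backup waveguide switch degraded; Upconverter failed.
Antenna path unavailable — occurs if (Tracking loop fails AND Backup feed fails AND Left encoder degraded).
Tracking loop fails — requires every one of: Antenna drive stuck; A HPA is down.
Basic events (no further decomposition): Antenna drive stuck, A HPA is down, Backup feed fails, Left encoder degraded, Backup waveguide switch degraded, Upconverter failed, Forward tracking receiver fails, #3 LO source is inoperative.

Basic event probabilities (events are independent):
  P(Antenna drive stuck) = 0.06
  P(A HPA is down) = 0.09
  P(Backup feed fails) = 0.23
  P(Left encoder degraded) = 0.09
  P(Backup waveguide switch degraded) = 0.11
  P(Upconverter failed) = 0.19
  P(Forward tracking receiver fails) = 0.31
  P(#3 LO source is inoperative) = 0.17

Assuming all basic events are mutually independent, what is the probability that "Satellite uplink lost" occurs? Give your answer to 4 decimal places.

P(Tracking loop fails) [AND] = 0.06 × 0.09 = 0.005400
P(Antenna path unavailable) [AND] = 0.005400 × 0.23 × 0.09 = 0.000112
P(Backup chain down) [AND] = 0.11 × 0.19 = 0.020900
P(Transmit chain lost) [OR] = 1 − (1−0.31) × (1−0.17) = 0.427300
P(Modem stage unavailable) [OR] = 1 − (1−0.020900) × (1−0.427300) = 0.439269
P(Satellite uplink lost) [OR] = 1 − (1−0.000112) × (1−0.439269) = 0.439332
Rounded to 4 decimal places: P(Satellite uplink lost) ≈ 0.4393.

0.4393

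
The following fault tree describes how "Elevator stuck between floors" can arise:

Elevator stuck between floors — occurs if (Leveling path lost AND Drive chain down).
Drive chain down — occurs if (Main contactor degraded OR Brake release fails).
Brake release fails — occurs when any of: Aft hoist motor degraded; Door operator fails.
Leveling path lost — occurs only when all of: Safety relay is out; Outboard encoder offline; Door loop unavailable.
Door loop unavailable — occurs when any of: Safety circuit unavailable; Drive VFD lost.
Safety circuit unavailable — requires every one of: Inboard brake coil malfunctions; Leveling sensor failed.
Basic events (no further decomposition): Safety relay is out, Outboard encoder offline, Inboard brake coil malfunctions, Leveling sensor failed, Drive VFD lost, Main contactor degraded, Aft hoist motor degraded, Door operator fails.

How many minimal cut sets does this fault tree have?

6

Safety circuit unavailable [AND]: one cut set from each child combined → 1 × 1 = 1 cut set(s).
Door loop unavailable [OR]: union of children's cut sets → 2 cut set(s).
Leveling path lost [AND]: one cut set from each child combined → 1 × 1 × 2 = 2 cut set(s).
Brake release fails [OR]: union of children's cut sets → 2 cut set(s).
Drive chain down [OR]: union of children's cut sets → 3 cut set(s).
Elevator stuck between floors [AND]: one cut set from each child combined → 2 × 3 = 6 cut set(s).
Minimal cut sets: {Inboard brake coil malfunctions, Leveling sensor failed, Main contactor degraded, Outboard encoder offline, Safety relay is out}; {Aft hoist motor degraded, Inboard brake coil malfunctions, Leveling sensor failed, Outboard encoder offline, Safety relay is out}; {Door operator fails, Inboard brake coil malfunctions, Leveling sensor failed, Outboard encoder offline, Safety relay is out}; {Drive VFD lost, Main contactor degraded, Outboard encoder offline, Safety relay is out}; {Aft hoist motor degraded, Drive VFD lost, Outboard encoder offline, Safety relay is out}; {Door operator fails, Drive VFD lost, Outboard encoder offline, Safety relay is out}.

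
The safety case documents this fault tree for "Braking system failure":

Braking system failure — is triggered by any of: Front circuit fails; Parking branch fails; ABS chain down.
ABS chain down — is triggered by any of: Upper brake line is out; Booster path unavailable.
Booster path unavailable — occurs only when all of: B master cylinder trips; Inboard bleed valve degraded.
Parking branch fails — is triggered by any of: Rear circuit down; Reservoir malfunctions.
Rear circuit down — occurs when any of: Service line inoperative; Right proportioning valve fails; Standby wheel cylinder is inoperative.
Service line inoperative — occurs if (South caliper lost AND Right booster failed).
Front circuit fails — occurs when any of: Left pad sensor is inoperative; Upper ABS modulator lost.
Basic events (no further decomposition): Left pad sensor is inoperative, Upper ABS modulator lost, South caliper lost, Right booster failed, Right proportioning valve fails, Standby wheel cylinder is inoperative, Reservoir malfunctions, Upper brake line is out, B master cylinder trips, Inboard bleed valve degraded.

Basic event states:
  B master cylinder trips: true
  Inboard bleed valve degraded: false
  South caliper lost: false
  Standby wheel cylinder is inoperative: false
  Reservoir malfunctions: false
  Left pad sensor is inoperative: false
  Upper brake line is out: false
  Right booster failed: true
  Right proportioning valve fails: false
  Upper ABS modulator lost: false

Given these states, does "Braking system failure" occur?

Front circuit fails [OR]: Left pad sensor is inoperative=not, Upper ABS modulator lost=not → no input occurs → does not occur.
Service line inoperative [AND]: South caliper lost=not, Right booster failed=occurs → not all inputs occur → does not occur.
Rear circuit down [OR]: Service line inoperative=not, Right proportioning valve fails=not, Standby wheel cylinder is inoperative=not → no input occurs → does not occur.
Parking branch fails [OR]: Rear circuit down=not, Reservoir malfunctions=not → no input occurs → does not occur.
Booster path unavailable [AND]: B master cylinder trips=occurs, Inboard bleed valve degraded=not → not all inputs occur → does not occur.
ABS chain down [OR]: Upper brake line is out=not, Booster path unavailable=not → no input occurs → does not occur.
Braking system failure [OR]: Front circuit fails=not, Parking branch fails=not, ABS chain down=not → no input occurs → does not occur.

No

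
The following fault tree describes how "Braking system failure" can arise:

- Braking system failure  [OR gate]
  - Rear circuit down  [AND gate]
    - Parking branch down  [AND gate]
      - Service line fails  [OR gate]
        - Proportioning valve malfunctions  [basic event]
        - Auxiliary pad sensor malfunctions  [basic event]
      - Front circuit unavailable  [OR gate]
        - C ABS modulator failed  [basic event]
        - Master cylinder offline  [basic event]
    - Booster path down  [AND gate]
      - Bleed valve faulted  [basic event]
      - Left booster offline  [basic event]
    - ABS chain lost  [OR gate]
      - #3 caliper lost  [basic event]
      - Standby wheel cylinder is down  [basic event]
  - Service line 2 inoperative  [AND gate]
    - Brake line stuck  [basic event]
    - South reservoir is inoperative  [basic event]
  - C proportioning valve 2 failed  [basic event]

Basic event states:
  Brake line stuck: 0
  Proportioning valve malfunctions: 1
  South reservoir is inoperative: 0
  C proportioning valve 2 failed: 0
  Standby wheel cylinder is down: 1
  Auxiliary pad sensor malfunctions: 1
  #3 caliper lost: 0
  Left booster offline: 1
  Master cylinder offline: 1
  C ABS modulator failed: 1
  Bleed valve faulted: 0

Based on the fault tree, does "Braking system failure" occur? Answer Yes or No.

Service line fails [OR]: Proportioning valve malfunctions=occurs, Auxiliary pad sensor malfunctions=occurs → at least one input occurs → occurs.
Front circuit unavailable [OR]: C ABS modulator failed=occurs, Master cylinder offline=occurs → at least one input occurs → occurs.
Parking branch down [AND]: Service line fails=occurs, Front circuit unavailable=occurs → all inputs occur → occurs.
Booster path down [AND]: Bleed valve faulted=not, Left booster offline=occurs → not all inputs occur → does not occur.
ABS chain lost [OR]: #3 caliper lost=not, Standby wheel cylinder is down=occurs → at least one input occurs → occurs.
Rear circuit down [AND]: Parking branch down=occurs, Booster path down=not, ABS chain lost=occurs → not all inputs occur → does not occur.
Service line 2 inoperative [AND]: Brake line stuck=not, South reservoir is inoperative=not → not all inputs occur → does not occur.
Braking system failure [OR]: Rear circuit down=not, Service line 2 inoperative=not, C proportioning valve 2 failed=not → no input occurs → does not occur.

No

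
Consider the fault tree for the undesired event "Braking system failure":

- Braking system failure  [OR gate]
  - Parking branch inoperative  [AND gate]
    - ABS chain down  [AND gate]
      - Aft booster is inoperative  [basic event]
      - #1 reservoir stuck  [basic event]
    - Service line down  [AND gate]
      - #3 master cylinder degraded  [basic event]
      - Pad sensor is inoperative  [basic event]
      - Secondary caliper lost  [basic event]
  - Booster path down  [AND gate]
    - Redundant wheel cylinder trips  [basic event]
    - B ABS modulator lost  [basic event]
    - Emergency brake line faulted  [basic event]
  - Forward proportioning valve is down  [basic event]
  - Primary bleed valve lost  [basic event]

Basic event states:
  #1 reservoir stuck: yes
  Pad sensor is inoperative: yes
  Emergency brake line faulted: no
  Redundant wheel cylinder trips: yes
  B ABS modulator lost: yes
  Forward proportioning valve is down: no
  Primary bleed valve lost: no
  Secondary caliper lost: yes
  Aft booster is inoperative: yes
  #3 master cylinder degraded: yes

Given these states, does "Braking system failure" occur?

Yes

ABS chain down [AND]: Aft booster is inoperative=occurs, #1 reservoir stuck=occurs → all inputs occur → occurs.
Service line down [AND]: #3 master cylinder degraded=occurs, Pad sensor is inoperative=occurs, Secondary caliper lost=occurs → all inputs occur → occurs.
Parking branch inoperative [AND]: ABS chain down=occurs, Service line down=occurs → all inputs occur → occurs.
Booster path down [AND]: Redundant wheel cylinder trips=occurs, B ABS modulator lost=occurs, Emergency brake line faulted=not → not all inputs occur → does not occur.
Braking system failure [OR]: Parking branch inoperative=occurs, Booster path down=not, Forward proportioning valve is down=not, Primary bleed valve lost=not → at least one input occurs → occurs.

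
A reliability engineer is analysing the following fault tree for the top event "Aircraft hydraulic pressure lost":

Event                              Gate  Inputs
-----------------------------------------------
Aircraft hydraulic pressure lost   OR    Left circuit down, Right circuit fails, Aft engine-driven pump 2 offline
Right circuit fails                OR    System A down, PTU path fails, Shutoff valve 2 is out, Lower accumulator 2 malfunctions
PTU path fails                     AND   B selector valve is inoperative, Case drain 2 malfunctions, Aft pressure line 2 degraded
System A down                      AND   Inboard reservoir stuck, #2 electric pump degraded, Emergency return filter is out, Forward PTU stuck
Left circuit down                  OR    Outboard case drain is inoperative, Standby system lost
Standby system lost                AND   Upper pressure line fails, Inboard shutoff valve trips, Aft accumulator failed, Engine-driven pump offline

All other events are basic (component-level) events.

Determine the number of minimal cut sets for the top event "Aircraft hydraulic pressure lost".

Standby system lost [AND]: one cut set from each child combined → 1 × 1 × 1 × 1 = 1 cut set(s).
Left circuit down [OR]: union of children's cut sets → 2 cut set(s).
System A down [AND]: one cut set from each child combined → 1 × 1 × 1 × 1 = 1 cut set(s).
PTU path fails [AND]: one cut set from each child combined → 1 × 1 × 1 = 1 cut set(s).
Right circuit fails [OR]: union of children's cut sets → 4 cut set(s).
Aircraft hydraulic pressure lost [OR]: union of children's cut sets → 7 cut set(s).
Minimal cut sets: {Outboard case drain is inoperative}; {Aft accumulator failed, Engine-driven pump offline, Inboard shutoff valve trips, Upper pressure line fails}; {#2 electric pump degraded, Emergency return filter is out, Forward PTU stuck, Inboard reservoir stuck}; {Aft pressure line 2 degraded, B selector valve is inoperative, Case drain 2 malfunctions}; {Shutoff valve 2 is out}; {Lower accumulator 2 malfunctions}; {Aft engine-driven pump 2 offline}.

7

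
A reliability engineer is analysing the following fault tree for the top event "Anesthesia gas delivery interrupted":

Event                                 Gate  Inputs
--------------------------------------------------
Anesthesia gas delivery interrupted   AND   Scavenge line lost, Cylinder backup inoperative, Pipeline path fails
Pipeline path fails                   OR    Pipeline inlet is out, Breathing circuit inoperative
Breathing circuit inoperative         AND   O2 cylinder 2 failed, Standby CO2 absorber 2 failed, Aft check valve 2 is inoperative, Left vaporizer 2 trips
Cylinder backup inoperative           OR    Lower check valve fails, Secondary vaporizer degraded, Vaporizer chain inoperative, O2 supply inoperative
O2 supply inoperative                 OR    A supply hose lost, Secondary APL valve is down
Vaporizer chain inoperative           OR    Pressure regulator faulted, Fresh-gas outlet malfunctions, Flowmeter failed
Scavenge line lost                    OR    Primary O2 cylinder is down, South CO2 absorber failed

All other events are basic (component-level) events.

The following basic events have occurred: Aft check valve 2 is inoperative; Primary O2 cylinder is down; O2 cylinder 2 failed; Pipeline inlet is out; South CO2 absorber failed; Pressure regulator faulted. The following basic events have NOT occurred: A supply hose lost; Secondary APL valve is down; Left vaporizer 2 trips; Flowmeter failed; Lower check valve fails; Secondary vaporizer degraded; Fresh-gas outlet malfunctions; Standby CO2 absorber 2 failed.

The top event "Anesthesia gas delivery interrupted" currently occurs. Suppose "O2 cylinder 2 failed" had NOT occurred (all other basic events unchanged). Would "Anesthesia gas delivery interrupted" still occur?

Counterfactual: set "O2 cylinder 2 failed" to not occurred.
Scavenge line lost [OR]: Primary O2 cylinder is down=occurs, South CO2 absorber failed=occurs → at least one input occurs → occurs.
Vaporizer chain inoperative [OR]: Pressure regulator faulted=occurs, Fresh-gas outlet malfunctions=not, Flowmeter failed=not → at least one input occurs → occurs.
O2 supply inoperative [OR]: A supply hose lost=not, Secondary APL valve is down=not → no input occurs → does not occur.
Cylinder backup inoperative [OR]: Lower check valve fails=not, Secondary vaporizer degraded=not, Vaporizer chain inoperative=occurs, O2 supply inoperative=not → at least one input occurs → occurs.
Breathing circuit inoperative [AND]: O2 cylinder 2 failed=not, Standby CO2 absorber 2 failed=not, Aft check valve 2 is inoperative=occurs, Left vaporizer 2 trips=not → not all inputs occur → does not occur.
Pipeline path fails [OR]: Pipeline inlet is out=occurs, Breathing circuit inoperative=not → at least one input occurs → occurs.
Anesthesia gas delivery interrupted [AND]: Scavenge line lost=occurs, Cylinder backup inoperative=occurs, Pipeline path fails=occurs → all inputs occur → occurs.

Yes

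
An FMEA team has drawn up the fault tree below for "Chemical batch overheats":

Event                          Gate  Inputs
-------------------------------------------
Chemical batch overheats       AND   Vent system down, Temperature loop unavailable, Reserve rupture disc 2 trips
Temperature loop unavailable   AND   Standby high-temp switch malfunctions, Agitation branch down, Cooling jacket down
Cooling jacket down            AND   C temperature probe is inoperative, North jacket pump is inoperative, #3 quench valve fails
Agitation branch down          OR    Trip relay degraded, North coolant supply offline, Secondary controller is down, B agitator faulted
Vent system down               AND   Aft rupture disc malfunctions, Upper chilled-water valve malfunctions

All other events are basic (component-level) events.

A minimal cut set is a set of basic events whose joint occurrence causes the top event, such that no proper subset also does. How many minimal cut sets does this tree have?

Vent system down [AND]: one cut set from each child combined → 1 × 1 = 1 cut set(s).
Agitation branch down [OR]: union of children's cut sets → 4 cut set(s).
Cooling jacket down [AND]: one cut set from each child combined → 1 × 1 × 1 = 1 cut set(s).
Temperature loop unavailable [AND]: one cut set from each child combined → 1 × 4 × 1 = 4 cut set(s).
Chemical batch overheats [AND]: one cut set from each child combined → 1 × 4 × 1 = 4 cut set(s).
Minimal cut sets: {#3 quench valve fails, Aft rupture disc malfunctions, C temperature probe is inoperative, North jacket pump is inoperative, Reserve rupture disc 2 trips, Standby high-temp switch malfunctions, Trip relay degraded, Upper chilled-water valve malfunctions}; {#3 quench valve fails, Aft rupture disc malfunctions, C temperature probe is inoperative, North coolant supply offline, North jacket pump is inoperative, Reserve rupture disc 2 trips, Standby high-temp switch malfunctions, Upper chilled-water valve malfunctions}; {#3 quench valve fails, Aft rupture disc malfunctions, C temperature probe is inoperative, North jacket pump is inoperative, Reserve rupture disc 2 trips, Secondary controller is down, Standby high-temp switch malfunctions, Upper chilled-water valve malfunctions}; {#3 quench valve fails, Aft rupture disc malfunctions, B agitator faulted, C temperature probe is inoperative, North jacket pump is inoperative, Reserve rupture disc 2 trips, Standby high-temp switch malfunctions, Upper chilled-water valve malfunctions}.

4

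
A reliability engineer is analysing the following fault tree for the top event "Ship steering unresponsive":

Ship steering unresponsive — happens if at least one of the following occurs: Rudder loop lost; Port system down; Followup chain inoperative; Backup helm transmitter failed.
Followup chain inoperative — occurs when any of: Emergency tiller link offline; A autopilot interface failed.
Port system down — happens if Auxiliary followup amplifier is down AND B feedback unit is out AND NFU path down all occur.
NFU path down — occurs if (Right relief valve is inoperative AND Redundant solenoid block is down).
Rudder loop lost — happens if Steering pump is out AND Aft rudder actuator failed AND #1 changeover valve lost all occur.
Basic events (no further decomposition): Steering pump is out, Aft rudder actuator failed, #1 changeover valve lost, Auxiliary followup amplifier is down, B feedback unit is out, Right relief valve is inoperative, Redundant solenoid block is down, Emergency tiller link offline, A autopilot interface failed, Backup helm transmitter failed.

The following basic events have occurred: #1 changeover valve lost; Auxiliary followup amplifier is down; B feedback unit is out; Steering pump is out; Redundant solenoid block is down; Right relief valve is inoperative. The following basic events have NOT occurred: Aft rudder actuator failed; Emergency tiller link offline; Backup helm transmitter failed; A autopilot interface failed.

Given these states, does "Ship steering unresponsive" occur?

Yes

Rudder loop lost [AND]: Steering pump is out=occurs, Aft rudder actuator failed=not, #1 changeover valve lost=occurs → not all inputs occur → does not occur.
NFU path down [AND]: Right relief valve is inoperative=occurs, Redundant solenoid block is down=occurs → all inputs occur → occurs.
Port system down [AND]: Auxiliary followup amplifier is down=occurs, B feedback unit is out=occurs, NFU path down=occurs → all inputs occur → occurs.
Followup chain inoperative [OR]: Emergency tiller link offline=not, A autopilot interface failed=not → no input occurs → does not occur.
Ship steering unresponsive [OR]: Rudder loop lost=not, Port system down=occurs, Followup chain inoperative=not, Backup helm transmitter failed=not → at least one input occurs → occurs.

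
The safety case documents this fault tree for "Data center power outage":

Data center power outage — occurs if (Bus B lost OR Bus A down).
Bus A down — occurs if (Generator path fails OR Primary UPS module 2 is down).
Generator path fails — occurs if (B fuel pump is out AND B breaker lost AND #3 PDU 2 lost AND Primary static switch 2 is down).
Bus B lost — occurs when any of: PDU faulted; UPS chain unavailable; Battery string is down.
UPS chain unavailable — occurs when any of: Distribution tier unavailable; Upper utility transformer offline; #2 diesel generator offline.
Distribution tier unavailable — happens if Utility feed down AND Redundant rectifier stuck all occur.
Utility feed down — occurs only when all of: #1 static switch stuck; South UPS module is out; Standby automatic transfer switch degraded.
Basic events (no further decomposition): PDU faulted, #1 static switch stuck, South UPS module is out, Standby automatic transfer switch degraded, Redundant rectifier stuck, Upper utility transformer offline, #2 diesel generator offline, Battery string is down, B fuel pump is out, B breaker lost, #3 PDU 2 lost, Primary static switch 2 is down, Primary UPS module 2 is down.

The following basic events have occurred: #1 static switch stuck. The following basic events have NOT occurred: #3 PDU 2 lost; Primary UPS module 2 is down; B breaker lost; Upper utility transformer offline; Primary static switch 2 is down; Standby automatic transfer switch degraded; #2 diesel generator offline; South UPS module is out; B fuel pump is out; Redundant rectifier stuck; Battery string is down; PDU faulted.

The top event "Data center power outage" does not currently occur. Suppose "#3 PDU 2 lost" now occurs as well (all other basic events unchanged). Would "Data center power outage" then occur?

No

Counterfactual: set "#3 PDU 2 lost" to occurred.
Utility feed down [AND]: #1 static switch stuck=occurs, South UPS module is out=not, Standby automatic transfer switch degraded=not → not all inputs occur → does not occur.
Distribution tier unavailable [AND]: Utility feed down=not, Redundant rectifier stuck=not → not all inputs occur → does not occur.
UPS chain unavailable [OR]: Distribution tier unavailable=not, Upper utility transformer offline=not, #2 diesel generator offline=not → no input occurs → does not occur.
Bus B lost [OR]: PDU faulted=not, UPS chain unavailable=not, Battery string is down=not → no input occurs → does not occur.
Generator path fails [AND]: B fuel pump is out=not, B breaker lost=not, #3 PDU 2 lost=occurs, Primary static switch 2 is down=not → not all inputs occur → does not occur.
Bus A down [OR]: Generator path fails=not, Primary UPS module 2 is down=not → no input occurs → does not occur.
Data center power outage [OR]: Bus B lost=not, Bus A down=not → no input occurs → does not occur.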